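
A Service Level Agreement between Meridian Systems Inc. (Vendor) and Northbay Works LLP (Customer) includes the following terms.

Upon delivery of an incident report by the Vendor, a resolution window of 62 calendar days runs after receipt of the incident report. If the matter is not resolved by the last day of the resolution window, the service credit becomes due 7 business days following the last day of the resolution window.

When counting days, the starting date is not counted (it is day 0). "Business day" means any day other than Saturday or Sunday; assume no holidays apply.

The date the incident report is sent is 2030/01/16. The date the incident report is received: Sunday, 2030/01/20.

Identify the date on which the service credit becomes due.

The last day of the resolution window: 62 calendar days after 2030/01/20 is 2030/03/23.
From Saturday, 2030/03/23, 7 business days (Mar 25, Mar 26, Mar 27, Mar 28, Mar 29, Apr 1, Apr 2, skipping weekends) brings us to Tuesday, 2030/04/02, which is the date on which the service credit becomes due.

2030/04/02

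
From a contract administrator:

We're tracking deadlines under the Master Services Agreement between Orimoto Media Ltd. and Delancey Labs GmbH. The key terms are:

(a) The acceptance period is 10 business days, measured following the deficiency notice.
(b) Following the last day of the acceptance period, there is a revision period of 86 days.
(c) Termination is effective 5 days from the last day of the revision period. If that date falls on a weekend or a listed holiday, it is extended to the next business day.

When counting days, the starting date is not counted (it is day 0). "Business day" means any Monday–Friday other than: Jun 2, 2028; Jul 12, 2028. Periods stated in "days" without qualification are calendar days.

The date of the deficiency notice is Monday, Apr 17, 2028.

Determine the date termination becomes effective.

The last day of the acceptance period: counting 10 business days from Monday, Apr 17, 2028 (Apr 18, Apr 19, Apr 20, Apr 21, Apr 24, Apr 25, Apr 26, Apr 27, Apr 28, May 1, skipping weekends) reaches Monday, May 1, 2028.
The last day of the revision period: May 1, 2028 + 86 days = Jul 26, 2028.
The date termination becomes effective: Jul 26, 2028 + 5 days = Jul 31, 2028. Jul 31, 2028 is a Monday and is not a listed holiday, so no roll-forward applies.

Jul 31, 2028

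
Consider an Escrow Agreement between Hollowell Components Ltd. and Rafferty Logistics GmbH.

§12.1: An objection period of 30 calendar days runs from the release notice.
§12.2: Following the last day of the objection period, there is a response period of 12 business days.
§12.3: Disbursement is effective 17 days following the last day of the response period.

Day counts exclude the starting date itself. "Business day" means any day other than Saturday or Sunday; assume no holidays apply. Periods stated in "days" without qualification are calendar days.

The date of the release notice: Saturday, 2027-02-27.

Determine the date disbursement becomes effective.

The last day of the objection period: 30 calendar days after 2027-02-27 is 2027-03-29.
The last day of the response period: 12 business days after Monday, 2027-03-29, skipping weekends — Mar 30, Mar 31, Apr 1, Apr 2, …, Apr 12, Apr 13, Apr 14 — lands on Wednesday, 2027-04-14.
Adding 17 calendar days to 2027-04-14 gives 2027-05-01, which is the date disbursement becomes effective.

2027-05-01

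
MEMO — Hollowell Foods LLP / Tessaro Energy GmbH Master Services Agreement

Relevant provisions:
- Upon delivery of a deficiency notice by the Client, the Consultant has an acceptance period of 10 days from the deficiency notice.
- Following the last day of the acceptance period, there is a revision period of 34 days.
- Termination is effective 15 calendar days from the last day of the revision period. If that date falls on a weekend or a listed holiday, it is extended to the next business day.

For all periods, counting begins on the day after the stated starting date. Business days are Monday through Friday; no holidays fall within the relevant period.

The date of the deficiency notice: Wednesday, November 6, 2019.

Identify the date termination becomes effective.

January 6, 2020

The last day of the acceptance period: 10 calendar days after November 6, 2019 is November 16, 2019.
The last day of the revision period: 34 calendar days after November 16, 2019 is December 20, 2019.
The date termination becomes effective: 15 calendar days after December 20, 2019 is January 4, 2020. That falls on a Saturday, so it rolls to the next business day, Monday, January 6, 2020.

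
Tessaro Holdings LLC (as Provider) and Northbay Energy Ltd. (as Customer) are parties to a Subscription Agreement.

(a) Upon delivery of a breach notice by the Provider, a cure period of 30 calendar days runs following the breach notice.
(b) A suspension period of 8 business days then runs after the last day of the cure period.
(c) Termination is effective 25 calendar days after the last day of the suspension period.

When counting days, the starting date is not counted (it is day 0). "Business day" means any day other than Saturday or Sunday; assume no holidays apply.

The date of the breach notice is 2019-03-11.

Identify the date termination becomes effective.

2019-05-17

The last day of the cure period: 30 calendar days after 2019-03-11 is 2019-04-10.
From Wednesday, 2019-04-10, 8 business days (Apr 11, Apr 12, Apr 15, Apr 16, Apr 17, Apr 18, Apr 19, Apr 22, skipping weekends) brings us to Monday, 2019-04-22, which is the last day of the suspension period.
The date termination becomes effective: 2019-04-22 + 25 days = 2019-05-17.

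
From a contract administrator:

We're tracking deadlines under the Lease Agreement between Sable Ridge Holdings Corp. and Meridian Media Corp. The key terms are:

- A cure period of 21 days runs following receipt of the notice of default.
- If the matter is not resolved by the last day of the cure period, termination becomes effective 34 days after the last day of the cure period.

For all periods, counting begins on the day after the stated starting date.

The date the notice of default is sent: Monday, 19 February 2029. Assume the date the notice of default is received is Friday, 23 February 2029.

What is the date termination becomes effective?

Adding 21 calendar days to 23 February 2029 gives 16 March 2029, which is the last day of the cure period.
The date termination becomes effective: 16 March 2029 + 34 days = 19 April 2029.

19 April 2029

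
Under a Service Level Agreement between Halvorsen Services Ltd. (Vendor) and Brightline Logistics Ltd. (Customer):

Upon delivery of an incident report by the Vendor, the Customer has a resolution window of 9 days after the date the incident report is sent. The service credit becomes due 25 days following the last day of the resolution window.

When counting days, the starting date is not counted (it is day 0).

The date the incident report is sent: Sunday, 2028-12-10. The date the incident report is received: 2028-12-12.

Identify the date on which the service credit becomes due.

2029-01-13

The last day of the resolution window: 2028-12-10 + 9 days = 2028-12-19.
Adding 25 calendar days to 2028-12-19 gives 2029-01-13, which is the date on which the service credit becomes due.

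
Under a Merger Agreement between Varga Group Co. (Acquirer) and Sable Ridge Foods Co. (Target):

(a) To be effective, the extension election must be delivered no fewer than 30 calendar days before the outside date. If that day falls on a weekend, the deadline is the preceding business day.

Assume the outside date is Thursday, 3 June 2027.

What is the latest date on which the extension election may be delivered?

4 May 2027

3 June 2027 minus 30 days is 4 May 2027. That is a Tuesday, so no adjustment is needed.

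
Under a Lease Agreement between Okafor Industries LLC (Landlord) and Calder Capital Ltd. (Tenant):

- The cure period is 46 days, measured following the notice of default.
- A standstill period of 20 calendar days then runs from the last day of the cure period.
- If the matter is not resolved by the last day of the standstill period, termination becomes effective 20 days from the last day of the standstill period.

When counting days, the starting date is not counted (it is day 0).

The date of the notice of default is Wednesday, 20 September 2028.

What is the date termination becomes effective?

The last day of the cure period: 20 September 2028 + 46 days = 5 November 2028.
Adding 20 calendar days to 5 November 2028 gives 25 November 2028, which is the last day of the standstill period.
Adding 20 calendar days to 25 November 2028 gives 15 December 2028, which is the date termination becomes effective.

15 December 2028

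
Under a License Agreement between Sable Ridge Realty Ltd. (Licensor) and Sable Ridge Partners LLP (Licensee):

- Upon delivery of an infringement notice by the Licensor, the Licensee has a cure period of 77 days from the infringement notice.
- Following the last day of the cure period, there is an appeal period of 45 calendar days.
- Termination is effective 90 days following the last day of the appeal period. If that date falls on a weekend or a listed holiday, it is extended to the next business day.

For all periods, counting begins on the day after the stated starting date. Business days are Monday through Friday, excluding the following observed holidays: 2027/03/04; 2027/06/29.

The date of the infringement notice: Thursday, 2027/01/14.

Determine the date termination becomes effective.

The last day of the cure period: 2027/01/14 + 77 days = 2027/04/01.
The last day of the appeal period: 2027/04/01 + 45 days = 2027/05/16.
Adding 90 calendar days to 2027/05/16 gives 2027/08/14, which is the date termination becomes effective. That falls on a Saturday, so it rolls to the next business day, Monday, 2027/08/16.

2027/08/16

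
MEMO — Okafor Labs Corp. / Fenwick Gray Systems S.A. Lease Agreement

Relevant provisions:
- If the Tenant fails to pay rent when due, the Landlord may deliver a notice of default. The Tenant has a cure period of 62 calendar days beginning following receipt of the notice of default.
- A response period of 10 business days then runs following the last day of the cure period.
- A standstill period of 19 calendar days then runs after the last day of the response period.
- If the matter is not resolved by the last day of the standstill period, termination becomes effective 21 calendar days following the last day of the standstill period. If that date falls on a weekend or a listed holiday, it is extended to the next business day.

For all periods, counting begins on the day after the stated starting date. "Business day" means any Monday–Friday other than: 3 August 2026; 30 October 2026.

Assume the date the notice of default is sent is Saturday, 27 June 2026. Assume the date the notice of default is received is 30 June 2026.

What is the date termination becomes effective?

26 October 2026

The last day of the cure period: 62 calendar days after 30 June 2026 is 31 August 2026.
From Monday, 31 August 2026, 10 business days (Sep 1, Sep 2, Sep 3, Sep 4, Sep 7, Sep 8, Sep 9, Sep 10, Sep 11, Sep 14, skipping weekends) brings us to Monday, 14 September 2026, which is the last day of the response period.
The last day of the standstill period: 19 calendar days after 14 September 2026 is 3 October 2026.
The date termination becomes effective: 3 October 2026 + 21 days = 24 October 2026. That falls on a Saturday, so it rolls to the next business day, Monday, 26 October 2026.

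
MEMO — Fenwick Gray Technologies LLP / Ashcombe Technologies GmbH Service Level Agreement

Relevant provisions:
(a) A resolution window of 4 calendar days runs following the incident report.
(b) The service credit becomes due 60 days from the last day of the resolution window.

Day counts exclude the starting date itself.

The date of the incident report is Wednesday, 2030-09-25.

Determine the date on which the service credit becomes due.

2030-11-28

The last day of the resolution window: 4 calendar days after 2030-09-25 is 2030-09-29.
The date on which the service credit becomes due: 60 calendar days after 2030-09-29 is 2030-11-28.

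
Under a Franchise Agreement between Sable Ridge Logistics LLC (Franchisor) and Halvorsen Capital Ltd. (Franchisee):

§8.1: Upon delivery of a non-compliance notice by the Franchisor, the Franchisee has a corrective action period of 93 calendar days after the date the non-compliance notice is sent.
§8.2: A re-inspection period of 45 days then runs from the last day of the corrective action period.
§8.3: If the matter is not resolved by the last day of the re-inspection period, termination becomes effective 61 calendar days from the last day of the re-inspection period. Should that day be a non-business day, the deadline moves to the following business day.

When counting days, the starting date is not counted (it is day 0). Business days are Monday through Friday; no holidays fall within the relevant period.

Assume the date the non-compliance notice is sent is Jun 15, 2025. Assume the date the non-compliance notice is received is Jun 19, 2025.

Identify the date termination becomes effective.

Dec 31, 2025

Adding 93 calendar days to Jun 15, 2025 gives Sep 16, 2025, which is the last day of the corrective action period.
The last day of the re-inspection period: 45 calendar days after Sep 16, 2025 is Oct 31, 2025.
The date termination becomes effective: Oct 31, 2025 + 61 days = Dec 31, 2025. Dec 31, 2025 is a Wednesday, so no roll-forward applies.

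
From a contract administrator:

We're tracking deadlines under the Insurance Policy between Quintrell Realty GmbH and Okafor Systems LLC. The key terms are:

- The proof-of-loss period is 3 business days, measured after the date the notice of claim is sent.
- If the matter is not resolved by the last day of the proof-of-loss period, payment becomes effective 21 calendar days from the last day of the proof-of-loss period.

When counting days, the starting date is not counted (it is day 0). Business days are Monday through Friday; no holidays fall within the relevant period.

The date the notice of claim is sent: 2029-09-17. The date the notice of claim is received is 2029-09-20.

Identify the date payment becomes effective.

The last day of the proof-of-loss period: counting 3 business days from Monday, 2029-09-17 (Sep 18, Sep 19, Sep 20, skipping weekends) reaches Thursday, 2029-09-20.
The date payment becomes effective: 21 calendar days after 2029-09-20 is 2029-10-11.

2029-10-11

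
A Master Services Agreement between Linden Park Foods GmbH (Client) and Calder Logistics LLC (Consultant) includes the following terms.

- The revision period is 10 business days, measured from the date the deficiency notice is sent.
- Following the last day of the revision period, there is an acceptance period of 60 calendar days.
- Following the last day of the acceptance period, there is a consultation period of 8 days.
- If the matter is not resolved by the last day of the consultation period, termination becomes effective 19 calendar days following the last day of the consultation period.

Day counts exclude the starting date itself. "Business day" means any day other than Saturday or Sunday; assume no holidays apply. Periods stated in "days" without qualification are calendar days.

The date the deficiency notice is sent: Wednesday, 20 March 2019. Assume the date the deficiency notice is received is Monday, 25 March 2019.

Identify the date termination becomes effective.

The last day of the revision period: 10 business days after Wednesday, 20 March 2019, skipping weekends — Mar 21, Mar 22, Mar 25, Mar 26, Mar 27, Mar 28, Mar 29, Apr 1, Apr 2, Apr 3 — lands on Wednesday, 3 April 2019.
The last day of the acceptance period: 60 calendar days after 3 April 2019 is 2 June 2019.
The last day of the consultation period: 2 June 2019 + 8 days = 10 June 2019.
The date termination becomes effective: 10 June 2019 + 19 days = 29 June 2019.

29 June 2019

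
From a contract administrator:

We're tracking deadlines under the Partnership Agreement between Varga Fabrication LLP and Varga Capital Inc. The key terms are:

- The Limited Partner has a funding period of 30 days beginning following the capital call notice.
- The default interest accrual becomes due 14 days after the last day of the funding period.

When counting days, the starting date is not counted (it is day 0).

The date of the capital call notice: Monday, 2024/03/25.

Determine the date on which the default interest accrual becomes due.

2024/05/08

The last day of the funding period: 30 calendar days after 2024/03/25 is 2024/04/24.
Adding 14 calendar days to 2024/04/24 gives 2024/05/08, which is the date on which the default interest accrual becomes due.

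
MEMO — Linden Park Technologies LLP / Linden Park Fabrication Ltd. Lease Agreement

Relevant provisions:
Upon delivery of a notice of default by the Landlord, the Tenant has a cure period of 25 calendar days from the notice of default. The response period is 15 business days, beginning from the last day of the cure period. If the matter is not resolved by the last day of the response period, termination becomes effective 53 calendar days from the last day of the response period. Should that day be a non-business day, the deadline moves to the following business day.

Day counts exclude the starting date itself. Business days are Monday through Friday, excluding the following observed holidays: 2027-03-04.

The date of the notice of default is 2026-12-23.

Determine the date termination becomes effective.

2027-03-30

The last day of the cure period: 25 calendar days after 2026-12-23 is 2027-01-17.
From Sunday, 2027-01-17, 15 business days (Jan 18, Jan 19, Jan 20, Jan 21, …, Feb 3, Feb 4, Feb 5, skipping weekends) brings us to Friday, 2027-02-05, which is the last day of the response period.
Adding 53 calendar days to 2027-02-05 gives 2027-03-30, which is the date termination becomes effective. 2027-03-30 is a Tuesday and is not a listed holiday, so no roll-forward applies.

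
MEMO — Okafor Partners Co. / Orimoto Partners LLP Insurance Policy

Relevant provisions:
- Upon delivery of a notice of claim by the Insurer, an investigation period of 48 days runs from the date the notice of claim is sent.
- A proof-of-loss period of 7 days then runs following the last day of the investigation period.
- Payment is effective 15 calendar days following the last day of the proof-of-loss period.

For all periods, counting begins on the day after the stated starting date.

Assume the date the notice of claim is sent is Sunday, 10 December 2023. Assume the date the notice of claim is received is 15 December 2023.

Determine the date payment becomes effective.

The last day of the investigation period: 48 calendar days after 10 December 2023 is 27 January 2024.
The last day of the proof-of-loss period: 27 January 2024 + 7 days = 3 February 2024.
The date payment becomes effective: 3 February 2024 + 15 days = 18 February 2024.

18 February 2024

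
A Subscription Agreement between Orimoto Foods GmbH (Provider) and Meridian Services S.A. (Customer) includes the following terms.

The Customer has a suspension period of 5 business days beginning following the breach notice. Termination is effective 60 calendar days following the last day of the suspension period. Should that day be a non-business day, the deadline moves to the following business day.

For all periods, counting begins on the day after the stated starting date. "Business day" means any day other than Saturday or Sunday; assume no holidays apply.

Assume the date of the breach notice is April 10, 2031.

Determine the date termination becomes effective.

From Thursday, April 10, 2031, 5 business days (Apr 11, Apr 14, Apr 15, Apr 16, Apr 17, skipping weekends) brings us to Thursday, April 17, 2031, which is the last day of the suspension period.
The date termination becomes effective: 60 calendar days after April 17, 2031 is June 16, 2031. June 16, 2031 is a Monday, so no roll-forward applies.

June 16, 2031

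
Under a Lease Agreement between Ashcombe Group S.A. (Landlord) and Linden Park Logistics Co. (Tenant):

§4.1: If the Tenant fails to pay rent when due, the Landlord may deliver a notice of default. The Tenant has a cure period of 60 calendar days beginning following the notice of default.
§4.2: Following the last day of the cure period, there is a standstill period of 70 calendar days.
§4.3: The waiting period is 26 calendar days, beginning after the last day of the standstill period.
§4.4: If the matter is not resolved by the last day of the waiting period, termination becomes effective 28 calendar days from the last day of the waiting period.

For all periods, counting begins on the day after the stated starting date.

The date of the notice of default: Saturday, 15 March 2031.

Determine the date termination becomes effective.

15 September 2031

Adding 60 calendar days to 15 March 2031 gives 14 May 2031, which is the last day of the cure period.
The last day of the standstill period: 70 calendar days after 14 May 2031 is 23 July 2031.
The last day of the waiting period: 23 July 2031 + 26 days = 18 August 2031.
Adding 28 calendar days to 18 August 2031 gives 15 September 2031, which is the date termination becomes effective.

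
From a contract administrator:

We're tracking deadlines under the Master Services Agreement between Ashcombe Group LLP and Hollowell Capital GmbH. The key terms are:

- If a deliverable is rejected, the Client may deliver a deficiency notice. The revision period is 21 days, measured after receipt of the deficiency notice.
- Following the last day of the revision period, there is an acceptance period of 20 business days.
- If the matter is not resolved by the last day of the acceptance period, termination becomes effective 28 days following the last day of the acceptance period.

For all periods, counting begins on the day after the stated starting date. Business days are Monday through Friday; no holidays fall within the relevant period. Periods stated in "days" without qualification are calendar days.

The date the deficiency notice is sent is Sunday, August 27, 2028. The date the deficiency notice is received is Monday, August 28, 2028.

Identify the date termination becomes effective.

The last day of the revision period: August 28, 2028 + 21 days = September 18, 2028.
From Monday, September 18, 2028, 20 business days (Sep 19, Sep 20, Sep 21, Sep 22, …, Oct 12, Oct 13, Oct 16, skipping weekends) brings us to Monday, October 16, 2028, which is the last day of the acceptance period.
The date termination becomes effective: 28 calendar days after October 16, 2028 is November 13, 2028.

November 13, 2028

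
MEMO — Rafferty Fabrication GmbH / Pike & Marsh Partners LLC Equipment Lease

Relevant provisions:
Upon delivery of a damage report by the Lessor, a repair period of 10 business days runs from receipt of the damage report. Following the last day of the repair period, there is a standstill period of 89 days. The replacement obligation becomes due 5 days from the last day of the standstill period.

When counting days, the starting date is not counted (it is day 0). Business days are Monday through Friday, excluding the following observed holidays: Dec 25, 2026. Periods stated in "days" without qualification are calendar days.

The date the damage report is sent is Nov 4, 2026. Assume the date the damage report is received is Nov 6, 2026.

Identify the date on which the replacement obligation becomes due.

The last day of the repair period: 10 business days after Friday, Nov 6, 2026, skipping weekends — Nov 9, Nov 10, Nov 11, Nov 12, Nov 13, Nov 16, Nov 17, Nov 18, Nov 19, Nov 20 — lands on Friday, Nov 20, 2026.
Adding 89 calendar days to Nov 20, 2026 gives Feb 17, 2027, which is the last day of the standstill period.
Adding 5 calendar days to Feb 17, 2027 gives Feb 22, 2027, which is the date on which the replacement obligation becomes due.

Feb 22, 2027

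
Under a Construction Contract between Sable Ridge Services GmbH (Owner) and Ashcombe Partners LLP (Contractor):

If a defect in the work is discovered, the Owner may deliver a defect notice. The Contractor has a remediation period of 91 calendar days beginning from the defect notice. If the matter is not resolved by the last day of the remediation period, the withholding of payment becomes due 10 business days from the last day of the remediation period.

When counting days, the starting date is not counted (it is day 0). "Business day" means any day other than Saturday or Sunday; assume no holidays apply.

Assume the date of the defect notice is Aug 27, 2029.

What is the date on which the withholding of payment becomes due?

Dec 10, 2029

Adding 91 calendar days to Aug 27, 2029 gives Nov 26, 2029, which is the last day of the remediation period.
From Monday, Nov 26, 2029, 10 business days (Nov 27, Nov 28, Nov 29, Nov 30, Dec 3, Dec 4, Dec 5, Dec 6, Dec 7, Dec 10, skipping weekends) brings us to Monday, Dec 10, 2029, which is the date on which the withholding of payment becomes due.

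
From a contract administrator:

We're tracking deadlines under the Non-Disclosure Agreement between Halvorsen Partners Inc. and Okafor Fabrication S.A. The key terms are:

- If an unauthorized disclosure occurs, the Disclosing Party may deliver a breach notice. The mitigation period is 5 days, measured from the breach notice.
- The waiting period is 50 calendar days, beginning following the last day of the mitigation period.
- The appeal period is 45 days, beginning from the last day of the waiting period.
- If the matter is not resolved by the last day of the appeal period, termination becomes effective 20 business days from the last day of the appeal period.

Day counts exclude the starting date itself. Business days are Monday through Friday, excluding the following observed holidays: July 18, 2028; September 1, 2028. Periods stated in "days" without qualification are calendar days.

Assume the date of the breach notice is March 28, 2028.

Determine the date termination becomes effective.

August 4, 2028

The last day of the mitigation period: March 28, 2028 + 5 days = April 2, 2028.
The last day of the waiting period: 50 calendar days after April 2, 2028 is May 22, 2028.
Adding 45 calendar days to May 22, 2028 gives July 6, 2028, which is the last day of the appeal period.
From Thursday, July 6, 2028, 20 business days (Jul 7, Jul 10, Jul 11, Jul 12, …, Aug 2, Aug 3, Aug 4, skipping weekends and the listed holiday on Jul 18) brings us to Friday, August 4, 2028, which is the date termination becomes effective.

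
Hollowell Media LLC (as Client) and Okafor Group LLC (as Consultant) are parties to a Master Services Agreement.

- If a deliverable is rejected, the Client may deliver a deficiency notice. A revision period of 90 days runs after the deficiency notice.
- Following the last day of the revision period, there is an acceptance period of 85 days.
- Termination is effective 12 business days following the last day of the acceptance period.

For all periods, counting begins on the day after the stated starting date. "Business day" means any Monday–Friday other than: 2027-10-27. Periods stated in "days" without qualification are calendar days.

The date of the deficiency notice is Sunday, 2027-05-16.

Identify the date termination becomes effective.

2027-11-23

The last day of the revision period: 2027-05-16 + 90 days = 2027-08-14.
Adding 85 calendar days to 2027-08-14 gives 2027-11-07, which is the last day of the acceptance period.
The date termination becomes effective: counting 12 business days from Sunday, 2027-11-07 (Nov 8, Nov 9, Nov 10, Nov 11, …, Nov 19, Nov 22, Nov 23, skipping weekends) reaches Tuesday, 2027-11-23.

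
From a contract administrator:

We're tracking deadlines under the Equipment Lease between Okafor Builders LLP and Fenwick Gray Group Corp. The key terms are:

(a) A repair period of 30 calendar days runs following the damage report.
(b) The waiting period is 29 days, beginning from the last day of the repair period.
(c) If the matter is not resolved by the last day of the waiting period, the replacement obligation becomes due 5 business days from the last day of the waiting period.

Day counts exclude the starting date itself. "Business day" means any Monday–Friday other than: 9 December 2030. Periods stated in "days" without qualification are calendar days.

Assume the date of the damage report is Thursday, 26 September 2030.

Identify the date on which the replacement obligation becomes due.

29 November 2030

The last day of the repair period: 30 calendar days after 26 September 2030 is 26 October 2030.
The last day of the waiting period: 26 October 2030 + 29 days = 24 November 2030.
From Sunday, 24 November 2030, 5 business days (Nov 25, Nov 26, Nov 27, Nov 28, Nov 29, skipping weekends) brings us to Friday, 29 November 2030, which is the date on which the replacement obligation becomes due.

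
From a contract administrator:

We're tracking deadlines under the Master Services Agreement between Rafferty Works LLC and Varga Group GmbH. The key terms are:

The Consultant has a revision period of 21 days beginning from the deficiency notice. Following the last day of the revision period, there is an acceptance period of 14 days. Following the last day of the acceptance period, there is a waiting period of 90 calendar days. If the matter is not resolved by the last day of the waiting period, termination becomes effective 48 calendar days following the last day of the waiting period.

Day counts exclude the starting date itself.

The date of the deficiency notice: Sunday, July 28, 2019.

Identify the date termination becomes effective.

January 17, 2020

Adding 21 calendar days to July 28, 2019 gives August 18, 2019, which is the last day of the revision period.
The last day of the acceptance period: August 18, 2019 + 14 days = September 1, 2019.
The last day of the waiting period: 90 calendar days after September 1, 2019 is November 30, 2019.
The date termination becomes effective: 48 calendar days after November 30, 2019 is January 17, 2020.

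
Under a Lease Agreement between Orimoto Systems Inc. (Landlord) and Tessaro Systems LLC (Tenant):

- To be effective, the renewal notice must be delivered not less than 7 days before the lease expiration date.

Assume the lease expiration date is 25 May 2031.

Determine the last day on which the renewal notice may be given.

18 May 2031

Counting back 7 calendar days from 25 May 2031 gives 18 May 2031.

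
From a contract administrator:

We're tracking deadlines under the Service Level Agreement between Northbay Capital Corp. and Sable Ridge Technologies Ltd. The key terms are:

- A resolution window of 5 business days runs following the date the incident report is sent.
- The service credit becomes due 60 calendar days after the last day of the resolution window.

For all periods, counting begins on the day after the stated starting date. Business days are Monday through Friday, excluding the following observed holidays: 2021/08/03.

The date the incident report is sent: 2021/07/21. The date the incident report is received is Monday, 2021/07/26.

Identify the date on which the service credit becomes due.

The last day of the resolution window: 5 business days after Wednesday, 2021/07/21, skipping weekends — Jul 22, Jul 23, Jul 26, Jul 27, Jul 28 — lands on Wednesday, 2021/07/28.
The date on which the service credit becomes due: 60 calendar days after 2021/07/28 is 2021/09/26.

2021/09/26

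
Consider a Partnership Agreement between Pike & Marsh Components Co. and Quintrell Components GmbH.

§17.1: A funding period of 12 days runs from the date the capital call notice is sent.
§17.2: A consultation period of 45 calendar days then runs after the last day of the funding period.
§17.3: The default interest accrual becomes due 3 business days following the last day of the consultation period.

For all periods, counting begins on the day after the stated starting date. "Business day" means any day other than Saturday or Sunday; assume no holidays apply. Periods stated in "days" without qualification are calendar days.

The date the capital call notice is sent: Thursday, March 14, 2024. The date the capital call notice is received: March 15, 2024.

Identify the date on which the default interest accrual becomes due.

The last day of the funding period: March 14, 2024 + 12 days = March 26, 2024.
The last day of the consultation period: March 26, 2024 + 45 days = May 10, 2024.
From Friday, May 10, 2024, 3 business days (May 13, May 14, May 15, skipping weekends) brings us to Wednesday, May 15, 2024, which is the date on which the default interest accrual becomes due.

May 15, 2024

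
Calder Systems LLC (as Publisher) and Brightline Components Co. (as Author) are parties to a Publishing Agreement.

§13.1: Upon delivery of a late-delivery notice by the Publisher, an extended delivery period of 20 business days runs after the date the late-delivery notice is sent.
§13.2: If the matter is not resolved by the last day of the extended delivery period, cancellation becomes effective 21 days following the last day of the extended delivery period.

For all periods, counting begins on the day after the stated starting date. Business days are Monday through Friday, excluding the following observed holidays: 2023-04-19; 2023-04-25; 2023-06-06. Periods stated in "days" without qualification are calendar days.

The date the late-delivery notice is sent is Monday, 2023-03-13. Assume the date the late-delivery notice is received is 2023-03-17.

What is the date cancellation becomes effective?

The last day of the extended delivery period: 20 business days after Monday, 2023-03-13, skipping weekends — Mar 14, Mar 15, Mar 16, Mar 17, …, Apr 6, Apr 7, Apr 10 — lands on Monday, 2023-04-10.
Adding 21 calendar days to 2023-04-10 gives 2023-05-01, which is the date cancellation becomes effective.

2023-05-01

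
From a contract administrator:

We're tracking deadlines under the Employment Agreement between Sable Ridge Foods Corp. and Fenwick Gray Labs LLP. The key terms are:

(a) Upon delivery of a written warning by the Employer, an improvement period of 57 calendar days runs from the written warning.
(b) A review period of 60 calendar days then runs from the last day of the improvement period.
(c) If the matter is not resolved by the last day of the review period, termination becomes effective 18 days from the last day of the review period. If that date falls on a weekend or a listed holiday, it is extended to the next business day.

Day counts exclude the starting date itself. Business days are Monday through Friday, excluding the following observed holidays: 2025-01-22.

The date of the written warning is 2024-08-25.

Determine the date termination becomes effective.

2025-01-07

The last day of the improvement period: 57 calendar days after 2024-08-25 is 2024-10-21.
The last day of the review period: 60 calendar days after 2024-10-21 is 2024-12-20.
Adding 18 calendar days to 2024-12-20 gives 2025-01-07, which is the date termination becomes effective. 2025-01-07 is a Tuesday and is not a listed holiday, so no roll-forward applies.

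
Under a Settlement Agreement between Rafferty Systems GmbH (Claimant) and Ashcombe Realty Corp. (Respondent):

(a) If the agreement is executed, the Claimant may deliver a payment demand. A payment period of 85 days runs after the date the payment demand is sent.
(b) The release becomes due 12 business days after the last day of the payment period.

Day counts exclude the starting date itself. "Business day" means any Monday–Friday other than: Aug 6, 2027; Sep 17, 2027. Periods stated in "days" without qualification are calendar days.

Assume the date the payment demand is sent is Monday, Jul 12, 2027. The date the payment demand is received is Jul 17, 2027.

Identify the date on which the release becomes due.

Adding 85 calendar days to Jul 12, 2027 gives Oct 5, 2027, which is the last day of the payment period.
The date on which the release becomes due: counting 12 business days from Tuesday, Oct 5, 2027 (Oct 6, Oct 7, Oct 8, Oct 11, …, Oct 19, Oct 20, Oct 21, skipping weekends) reaches Thursday, Oct 21, 2027.

Oct 21, 2027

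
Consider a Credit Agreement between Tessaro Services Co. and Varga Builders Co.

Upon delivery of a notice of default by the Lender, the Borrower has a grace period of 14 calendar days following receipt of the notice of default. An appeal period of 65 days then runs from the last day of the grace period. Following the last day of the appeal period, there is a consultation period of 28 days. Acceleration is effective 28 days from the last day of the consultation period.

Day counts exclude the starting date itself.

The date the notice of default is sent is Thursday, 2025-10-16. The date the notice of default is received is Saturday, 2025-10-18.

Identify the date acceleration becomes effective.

2026-03-02

The last day of the grace period: 14 calendar days after 2025-10-18 is 2025-11-01.
The last day of the appeal period: 2025-11-01 + 65 days = 2026-01-05.
The last day of the consultation period: 2026-01-05 + 28 days = 2026-02-02.
The date acceleration becomes effective: 2026-02-02 + 28 days = 2026-03-02.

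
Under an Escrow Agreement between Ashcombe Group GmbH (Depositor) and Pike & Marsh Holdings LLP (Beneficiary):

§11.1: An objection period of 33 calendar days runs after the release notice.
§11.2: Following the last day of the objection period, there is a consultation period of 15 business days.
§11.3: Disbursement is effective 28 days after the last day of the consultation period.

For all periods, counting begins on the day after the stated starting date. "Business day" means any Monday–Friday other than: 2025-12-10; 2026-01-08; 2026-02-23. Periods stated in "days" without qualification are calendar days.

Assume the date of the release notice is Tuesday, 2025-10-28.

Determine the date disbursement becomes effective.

2026-01-19

The last day of the objection period: 2025-10-28 + 33 days = 2025-11-30.
The last day of the consultation period: 15 business days after Sunday, 2025-11-30, skipping weekends and the listed holiday on Dec 10 — Dec 1, Dec 2, Dec 3, Dec 4, …, Dec 18, Dec 19, Dec 22 — lands on Monday, 2025-12-22.
The date disbursement becomes effective: 28 calendar days after 2025-12-22 is 2026-01-19.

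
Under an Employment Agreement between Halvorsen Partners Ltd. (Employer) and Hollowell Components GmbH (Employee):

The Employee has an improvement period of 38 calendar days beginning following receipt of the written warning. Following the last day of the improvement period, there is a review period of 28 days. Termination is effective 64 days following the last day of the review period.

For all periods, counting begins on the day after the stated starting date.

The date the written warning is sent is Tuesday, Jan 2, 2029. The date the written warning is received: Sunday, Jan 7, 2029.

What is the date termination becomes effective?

May 17, 2029

The last day of the improvement period: Jan 7, 2029 + 38 days = Feb 14, 2029.
The last day of the review period: 28 calendar days after Feb 14, 2029 is Mar 14, 2029.
Adding 64 calendar days to Mar 14, 2029 gives May 17, 2029, which is the date termination becomes effective.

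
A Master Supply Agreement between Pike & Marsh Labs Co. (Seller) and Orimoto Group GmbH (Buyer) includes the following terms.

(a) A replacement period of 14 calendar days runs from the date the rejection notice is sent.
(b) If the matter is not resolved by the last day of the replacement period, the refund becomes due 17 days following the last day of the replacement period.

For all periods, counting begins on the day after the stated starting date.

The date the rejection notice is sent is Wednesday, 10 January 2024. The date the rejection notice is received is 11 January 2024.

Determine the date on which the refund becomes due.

Adding 14 calendar days to 10 January 2024 gives 24 January 2024, which is the last day of the replacement period.
The date on which the refund becomes due: 24 January 2024 + 17 days = 10 February 2024.

10 February 2024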